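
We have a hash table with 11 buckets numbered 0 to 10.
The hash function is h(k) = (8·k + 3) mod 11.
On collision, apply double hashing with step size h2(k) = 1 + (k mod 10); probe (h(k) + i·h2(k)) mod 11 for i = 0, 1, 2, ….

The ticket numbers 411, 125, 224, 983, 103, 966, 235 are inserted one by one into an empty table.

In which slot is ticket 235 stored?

411 hashes to 2; slot 2 is free => place at 2.
125 hashes to 2, h2=6; 2 taken => place at 8.
224 hashes to 2, h2=5; 2 taken => place at 7.
983 hashes to 2, h2=4; 2 taken => place at 6.
103 hashes to 2, h2=4; 2,6 taken => place at 10.
966 hashes to 9; slot 9 is free => place at 9.
235 hashes to 2, h2=6; 2,8 taken => place at 3.
Table: [-, -, 411, 235, -, -, 983, 224, 125, 966, 103]

3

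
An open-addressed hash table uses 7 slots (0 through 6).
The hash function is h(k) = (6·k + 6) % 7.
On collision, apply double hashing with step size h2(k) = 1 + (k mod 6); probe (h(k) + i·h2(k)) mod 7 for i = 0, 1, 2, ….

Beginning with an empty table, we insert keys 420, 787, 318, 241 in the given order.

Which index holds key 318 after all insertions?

420: h=6 → slot 6
787: h=3 → slot 3
318: h=3, h2=1, probe 3,4 → slot 4
241: h=3, h2=2, probe 3,5 → slot 5
Table: [—, —, —, 787, 318, 241, 420]

4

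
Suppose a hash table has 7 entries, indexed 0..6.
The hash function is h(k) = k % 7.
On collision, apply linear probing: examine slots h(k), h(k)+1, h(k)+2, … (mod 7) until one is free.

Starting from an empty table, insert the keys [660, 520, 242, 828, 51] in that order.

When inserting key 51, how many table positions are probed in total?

660 hashes to 2; slot 2 is free => place at 2.
520 hashes to 2; 2 taken => place at 3.
242 hashes to 4; slot 4 is free => place at 4.
828 hashes to 2; 2,3,4 taken => place at 5.
51 hashes to 2; 2,3,4,5 taken => place at 6.
Table: [-, -, 660, 520, 242, 828, 51]

5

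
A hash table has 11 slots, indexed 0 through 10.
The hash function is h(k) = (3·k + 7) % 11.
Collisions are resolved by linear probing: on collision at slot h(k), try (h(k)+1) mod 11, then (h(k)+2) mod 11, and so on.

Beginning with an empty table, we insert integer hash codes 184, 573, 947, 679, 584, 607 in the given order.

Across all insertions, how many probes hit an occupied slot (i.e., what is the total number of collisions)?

Insert 184: h=9, slot 9 empty -> index 9.
Insert 573: h=10, slot 10 empty -> index 10.
Insert 947: h=10, slot 10 occupied -> index 0.
Insert 679: h=9, slots 9,10,0 occupied -> index 1.
Insert 584: h=10, slots 10,0,1 occupied -> index 2.
Insert 607: h=2, slot 2 occupied -> index 3.
Table: [947, 679, 584, 607, -, -, -, -, -, 184, 573]

8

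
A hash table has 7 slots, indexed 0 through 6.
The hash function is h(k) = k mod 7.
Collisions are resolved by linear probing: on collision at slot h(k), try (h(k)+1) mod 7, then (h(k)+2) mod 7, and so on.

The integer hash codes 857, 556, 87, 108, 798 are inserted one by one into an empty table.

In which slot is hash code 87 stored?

5

857 hashes to 3; slot 3 is free -> place at 3.
556 hashes to 3; 3 taken -> place at 4.
87 hashes to 3; 3,4 taken -> place at 5.
108 hashes to 3; 3,4,5 taken -> place at 6.
798 hashes to 0; slot 0 is free -> place at 0.
Table: [798, -, -, 857, 556, 87, 108]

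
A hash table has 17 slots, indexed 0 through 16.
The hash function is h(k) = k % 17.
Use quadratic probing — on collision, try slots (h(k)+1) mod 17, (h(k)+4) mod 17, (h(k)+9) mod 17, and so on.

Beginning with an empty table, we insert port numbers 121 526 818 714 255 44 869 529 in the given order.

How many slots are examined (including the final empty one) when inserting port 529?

121 hashes to 2; slot 2 is free => place at 2.
526 hashes to 16; slot 16 is free => place at 16.
818 hashes to 2; 2 taken => place at 3.
714 hashes to 0; slot 0 is free => place at 0.
255 hashes to 0; 0 taken => place at 1.
44 hashes to 10; slot 10 is free => place at 10.
869 hashes to 2; 2,3 taken => place at 6.
529 hashes to 2; 2,3,6 taken => place at 11.
Table: [714, 255, 121, 818, -, -, 869, -, -, -, 44, 529, -, -, -, -, 526]

4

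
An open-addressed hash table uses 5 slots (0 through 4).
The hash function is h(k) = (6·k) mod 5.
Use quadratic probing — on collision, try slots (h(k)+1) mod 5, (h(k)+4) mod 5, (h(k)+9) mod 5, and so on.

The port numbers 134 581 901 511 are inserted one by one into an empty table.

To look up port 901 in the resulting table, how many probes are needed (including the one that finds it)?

Insert 134: h=4, slot 4 empty → index 4.
Insert 581: h=1, slot 1 empty → index 1.
Insert 901: h=1, slot 1 occupied → index 2.
Insert 511: h=1, slots 1,2 occupied → index 0.
Table: [511, 581, 901, ., 134]
Lookup 901: h=1, probe 1,2 → found at 2.

2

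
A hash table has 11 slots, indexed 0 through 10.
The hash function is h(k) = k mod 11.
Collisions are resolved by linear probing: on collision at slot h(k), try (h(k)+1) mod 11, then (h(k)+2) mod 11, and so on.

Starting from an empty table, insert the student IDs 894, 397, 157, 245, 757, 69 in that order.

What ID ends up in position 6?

Insert 894: h=3, slot 3 empty → index 3.
Insert 397: h=1, slot 1 empty → index 1.
Insert 157: h=3, slot 3 occupied → index 4.
Insert 245: h=3, slots 3,4 occupied → index 5.
Insert 757: h=9, slot 9 empty → index 9.
Insert 69: h=3, slots 3,4,5 occupied → index 6.
Table: [_, 397, _, 894, 157, 245, 69, _, _, 757, _]

69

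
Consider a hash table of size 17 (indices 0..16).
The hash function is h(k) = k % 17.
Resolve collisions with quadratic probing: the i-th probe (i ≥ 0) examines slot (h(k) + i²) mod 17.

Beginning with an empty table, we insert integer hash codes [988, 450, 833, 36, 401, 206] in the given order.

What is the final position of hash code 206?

6

988: h=2 -> slot 2
450: h=8 -> slot 8
833: h=0 -> slot 0
36: h=2, probe 2,3 -> slot 3
401: h=10 -> slot 10
206: h=2, probe 2,3,6 -> slot 6
Table: [833, ., 988, 36, ., ., 206, ., 450, ., 401, ., ., ., ., ., .]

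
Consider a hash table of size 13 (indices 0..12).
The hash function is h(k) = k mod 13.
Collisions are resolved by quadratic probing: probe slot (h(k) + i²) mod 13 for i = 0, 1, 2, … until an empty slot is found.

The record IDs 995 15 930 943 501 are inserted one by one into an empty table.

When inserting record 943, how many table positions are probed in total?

3

Insert 995: h=7, slot 7 empty -> index 7.
Insert 15: h=2, slot 2 empty -> index 2.
Insert 930: h=7, slot 7 occupied -> index 8.
Insert 943: h=7, slots 7,8 occupied -> index 11.
Insert 501: h=7, slots 7,8,11 occupied -> index 3.
Table: [., ., 15, 501, ., ., ., 995, 930, ., ., 943, .]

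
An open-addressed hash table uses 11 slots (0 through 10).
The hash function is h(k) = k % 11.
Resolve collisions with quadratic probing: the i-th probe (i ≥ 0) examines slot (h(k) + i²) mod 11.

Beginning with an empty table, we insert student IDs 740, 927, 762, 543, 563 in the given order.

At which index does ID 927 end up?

4

740: h=3 → slot 3
927: h=3, probe 3,4 → slot 4
762: h=3, probe 3,4,7 → slot 7
543: h=4, probe 4,5 → slot 5
563: h=2 → slot 2
Table: [., ., 563, 740, 927, 543, ., 762, ., ., .]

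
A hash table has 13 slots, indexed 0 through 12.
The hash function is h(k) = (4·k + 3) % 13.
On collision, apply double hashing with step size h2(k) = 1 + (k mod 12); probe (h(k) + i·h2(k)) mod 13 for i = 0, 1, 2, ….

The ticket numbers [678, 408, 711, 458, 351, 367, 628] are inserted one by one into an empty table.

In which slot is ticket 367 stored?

5

Insert 678: h=11, slot 11 empty -> index 11.
Insert 408: h=10, slot 10 empty -> index 10.
Insert 711: h=0, slot 0 empty -> index 0.
Insert 458: h=2, slot 2 empty -> index 2.
Insert 351: h=3, slot 3 empty -> index 3.
Insert 367: h=2, h2=8, slots 2,10 occupied -> index 5.
Insert 628: h=6, slot 6 empty -> index 6.
Table: [711, ., 458, 351, ., 367, 628, ., ., ., 408, 678, .]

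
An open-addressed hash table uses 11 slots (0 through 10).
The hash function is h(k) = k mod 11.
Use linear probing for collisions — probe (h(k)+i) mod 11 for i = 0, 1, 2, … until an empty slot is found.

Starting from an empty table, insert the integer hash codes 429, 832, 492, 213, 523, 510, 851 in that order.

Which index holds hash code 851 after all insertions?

9

429 hashes to 0; slot 0 is free -> place at 0.
832 hashes to 7; slot 7 is free -> place at 7.
492 hashes to 8; slot 8 is free -> place at 8.
213 hashes to 4; slot 4 is free -> place at 4.
523 hashes to 6; slot 6 is free -> place at 6.
510 hashes to 4; 4 taken -> place at 5.
851 hashes to 4; 4,5,6,7,8 taken -> place at 9.
Table: [429, -, -, -, 213, 510, 523, 832, 492, 851, -]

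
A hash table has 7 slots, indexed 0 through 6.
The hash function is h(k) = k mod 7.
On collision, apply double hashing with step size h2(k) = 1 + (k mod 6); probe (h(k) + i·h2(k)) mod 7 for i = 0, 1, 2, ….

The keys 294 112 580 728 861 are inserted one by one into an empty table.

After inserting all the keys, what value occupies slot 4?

861

294 hashes to 0; slot 0 is free => place at 0.
112 hashes to 0, h2=5; 0 taken => place at 5.
580 hashes to 6; slot 6 is free => place at 6.
728 hashes to 0, h2=3; 0 taken => place at 3.
861 hashes to 0, h2=4; 0 taken => place at 4.
Table: [294, ., ., 728, 861, 112, 580]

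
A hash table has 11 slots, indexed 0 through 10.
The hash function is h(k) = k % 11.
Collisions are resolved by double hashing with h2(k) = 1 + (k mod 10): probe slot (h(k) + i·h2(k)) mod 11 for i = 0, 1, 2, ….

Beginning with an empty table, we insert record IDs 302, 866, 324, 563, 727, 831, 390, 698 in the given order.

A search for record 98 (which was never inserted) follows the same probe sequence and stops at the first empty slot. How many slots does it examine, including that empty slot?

4

302 hashes to 5; slot 5 is free → place at 5.
866 hashes to 8; slot 8 is free → place at 8.
324 hashes to 5, h2=5; 5 taken → place at 10.
563 hashes to 2; slot 2 is free → place at 2.
727 hashes to 1; slot 1 is free → place at 1.
831 hashes to 6; slot 6 is free → place at 6.
390 hashes to 5, h2=1; 5,6 taken → place at 7.
698 hashes to 5, h2=9; 5 taken → place at 3.
Table: [-, 727, 563, 698, -, 302, 831, 390, 866, -, 324]
Lookup 98: h=10, h2=9, probe 10,8,6,4 → slot 4 empty, not found.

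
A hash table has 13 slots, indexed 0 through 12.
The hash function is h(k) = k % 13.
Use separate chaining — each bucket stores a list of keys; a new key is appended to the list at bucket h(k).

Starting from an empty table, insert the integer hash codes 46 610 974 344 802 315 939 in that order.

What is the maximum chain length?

2

Insert 46: h=7, bucket 7 empty -> new chain.
Insert 610: h=12, bucket 12 empty -> new chain.
Insert 974: h=12, bucket 12 nonempty -> append to chain.
Insert 344: h=6, bucket 6 empty -> new chain.
Insert 802: h=9, bucket 9 empty -> new chain.
Insert 315: h=3, bucket 3 empty -> new chain.
Insert 939: h=3, bucket 3 nonempty -> append to chain.
Final buckets:
0: ∅
1: ∅
2: ∅
3: 315 -> 939
4: ∅
5: ∅
6: 344
7: 46
8: ∅
9: 802
10: ∅
11: ∅
12: 610 -> 974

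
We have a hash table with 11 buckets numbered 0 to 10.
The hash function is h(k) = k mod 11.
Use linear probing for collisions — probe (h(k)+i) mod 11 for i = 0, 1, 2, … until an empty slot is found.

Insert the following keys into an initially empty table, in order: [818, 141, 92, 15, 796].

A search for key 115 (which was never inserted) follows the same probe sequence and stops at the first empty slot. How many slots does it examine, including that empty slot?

4

818: h=4 → slot 4
141: h=9 → slot 9
92: h=4, probe 4,5 → slot 5
15: h=4, probe 4,5,6 → slot 6
796: h=4, probe 4,5,6,7 → slot 7
Table: [—, —, —, —, 818, 92, 15, 796, —, 141, —]
Lookup 115: h=5, probe 5,6,7,8 → slot 8 empty, not found.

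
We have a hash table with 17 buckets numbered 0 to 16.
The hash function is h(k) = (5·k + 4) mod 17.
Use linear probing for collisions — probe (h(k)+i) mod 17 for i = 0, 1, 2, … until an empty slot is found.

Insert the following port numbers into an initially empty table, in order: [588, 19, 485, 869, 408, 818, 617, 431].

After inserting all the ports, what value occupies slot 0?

588: h=3 -> slot 3
19: h=14 -> slot 14
485: h=15 -> slot 15
869: h=14, probe 14,15,16 -> slot 16
408: h=4 -> slot 4
818: h=14, probe 14,15,16,0 -> slot 0
617: h=12 -> slot 12
431: h=0, probe 0,1 -> slot 1
Table: [818, 431, -, 588, 408, -, -, -, -, -, -, -, 617, -, 19, 485, 869]

818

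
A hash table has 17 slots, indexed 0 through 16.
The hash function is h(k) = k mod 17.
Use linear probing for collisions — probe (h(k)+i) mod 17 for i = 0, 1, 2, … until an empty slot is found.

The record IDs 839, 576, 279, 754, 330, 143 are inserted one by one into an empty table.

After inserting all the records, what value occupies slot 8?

754

839: h=6 -> slot 6
576: h=15 -> slot 15
279: h=7 -> slot 7
754: h=6, probe 6,7,8 -> slot 8
330: h=7, probe 7,8,9 -> slot 9
143: h=7, probe 7,8,9,10 -> slot 10
Table: [., ., ., ., ., ., 839, 279, 754, 330, 143, ., ., ., ., 576, .]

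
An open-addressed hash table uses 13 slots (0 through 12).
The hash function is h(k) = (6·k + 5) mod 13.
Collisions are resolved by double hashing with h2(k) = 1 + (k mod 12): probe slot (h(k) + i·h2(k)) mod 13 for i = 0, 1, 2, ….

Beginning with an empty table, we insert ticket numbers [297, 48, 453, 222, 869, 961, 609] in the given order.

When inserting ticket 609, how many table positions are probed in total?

3

297: h=6 => slot 6
48: h=7 => slot 7
453: h=6, h2=10, probe 6,3 => slot 3
222: h=11 => slot 11
869: h=6, h2=6, probe 6,12 => slot 12
961: h=12, h2=2, probe 12,1 => slot 1
609: h=6, h2=10, probe 6,3,0 => slot 0
Table: [609, 961, -, 453, -, -, 297, 48, -, -, -, 222, 869]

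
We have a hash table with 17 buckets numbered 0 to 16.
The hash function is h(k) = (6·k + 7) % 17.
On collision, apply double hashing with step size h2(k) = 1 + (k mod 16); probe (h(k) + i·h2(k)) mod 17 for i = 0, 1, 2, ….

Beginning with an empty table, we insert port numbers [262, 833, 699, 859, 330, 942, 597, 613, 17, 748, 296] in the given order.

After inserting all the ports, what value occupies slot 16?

Insert 262: h=15, slot 15 empty => index 15.
Insert 833: h=7, slot 7 empty => index 7.
Insert 699: h=2, slot 2 empty => index 2.
Insert 859: h=10, slot 10 empty => index 10.
Insert 330: h=15, h2=11, slot 15 occupied => index 9.
Insert 942: h=15, h2=15, slot 15 occupied => index 13.
Insert 597: h=2, h2=6, slot 2 occupied => index 8.
Insert 613: h=13, h2=6, slots 13,2,8 occupied => index 14.
Insert 17: h=7, h2=2, slots 7,9 occupied => index 11.
Insert 748: h=7, h2=13, slot 7 occupied => index 3.
Insert 296: h=15, h2=9, slots 15,7 occupied => index 16.
Table: [., ., 699, 748, ., ., ., 833, 597, 330, 859, 17, ., 942, 613, 262, 296]

296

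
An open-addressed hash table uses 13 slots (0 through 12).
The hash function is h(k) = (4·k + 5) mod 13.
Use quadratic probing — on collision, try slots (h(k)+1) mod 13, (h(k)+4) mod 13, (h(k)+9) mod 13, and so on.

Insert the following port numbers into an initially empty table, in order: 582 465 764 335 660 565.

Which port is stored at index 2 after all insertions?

335

582 hashes to 6; slot 6 is free => place at 6.
465 hashes to 6; 6 taken => place at 7.
764 hashes to 6; 6,7 taken => place at 10.
335 hashes to 6; 6,7,10 taken => place at 2.
660 hashes to 6; 6,7,10,2 taken => place at 9.
565 hashes to 3; slot 3 is free => place at 3.
Table: [_, _, 335, 565, _, _, 582, 465, _, 660, 764, _, _]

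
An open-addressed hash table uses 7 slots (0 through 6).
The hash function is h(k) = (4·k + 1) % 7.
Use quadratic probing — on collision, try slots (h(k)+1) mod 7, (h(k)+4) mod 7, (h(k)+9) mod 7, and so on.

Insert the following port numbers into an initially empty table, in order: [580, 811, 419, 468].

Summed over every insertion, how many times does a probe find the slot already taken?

6

580: h=4 → slot 4
811: h=4, probe 4,5 → slot 5
419: h=4, probe 4,5,1 → slot 1
468: h=4, probe 4,5,1,6 → slot 6
Table: [-, 419, -, -, 580, 811, 468]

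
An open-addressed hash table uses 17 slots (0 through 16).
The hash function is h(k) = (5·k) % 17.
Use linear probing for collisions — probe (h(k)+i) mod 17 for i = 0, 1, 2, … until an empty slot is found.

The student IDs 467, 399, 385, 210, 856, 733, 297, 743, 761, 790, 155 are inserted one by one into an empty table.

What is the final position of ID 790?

11

467 hashes to 6; slot 6 is free -> place at 6.
399 hashes to 6; 6 taken -> place at 7.
385 hashes to 4; slot 4 is free -> place at 4.
210 hashes to 13; slot 13 is free -> place at 13.
856 hashes to 13; 13 taken -> place at 14.
733 hashes to 10; slot 10 is free -> place at 10.
297 hashes to 6; 6,7 taken -> place at 8.
743 hashes to 9; slot 9 is free -> place at 9.
761 hashes to 14; 14 taken -> place at 15.
790 hashes to 6; 6,7,8,9,10 taken -> place at 11.
155 hashes to 10; 10,11 taken -> place at 12.
Table: [., ., ., ., 385, ., 467, 399, 297, 743, 733, 790, 155, 210, 856, 761, .]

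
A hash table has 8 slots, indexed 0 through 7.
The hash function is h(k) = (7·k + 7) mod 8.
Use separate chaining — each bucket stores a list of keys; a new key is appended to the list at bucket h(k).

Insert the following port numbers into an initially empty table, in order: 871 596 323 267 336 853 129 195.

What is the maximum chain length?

871 → bucket 0
596 → bucket 3
323 → bucket 4
267 → bucket 4 (collision)
336 → bucket 7
853 → bucket 2
129 → bucket 6
195 → bucket 4 (collision)
Final buckets:
0: 871
1: —
2: 853
3: 596
4: 323 -> 267 -> 195
5: —
6: 129
7: 336

3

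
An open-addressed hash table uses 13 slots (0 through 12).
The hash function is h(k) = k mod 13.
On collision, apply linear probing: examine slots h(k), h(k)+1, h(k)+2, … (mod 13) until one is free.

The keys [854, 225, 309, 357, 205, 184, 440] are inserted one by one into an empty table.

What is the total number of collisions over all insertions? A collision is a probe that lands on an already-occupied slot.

2

Insert 854: h=9, slot 9 empty → index 9.
Insert 225: h=4, slot 4 empty → index 4.
Insert 309: h=10, slot 10 empty → index 10.
Insert 357: h=6, slot 6 empty → index 6.
Insert 205: h=10, slot 10 occupied → index 11.
Insert 184: h=2, slot 2 empty → index 2.
Insert 440: h=11, slot 11 occupied → index 12.
Table: [_, _, 184, _, 225, _, 357, _, _, 854, 309, 205, 440]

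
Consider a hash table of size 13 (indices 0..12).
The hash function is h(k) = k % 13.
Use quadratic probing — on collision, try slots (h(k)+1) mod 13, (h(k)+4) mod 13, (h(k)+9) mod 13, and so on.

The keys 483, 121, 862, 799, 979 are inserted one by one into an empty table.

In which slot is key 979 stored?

483 hashes to 2; slot 2 is free => place at 2.
121 hashes to 4; slot 4 is free => place at 4.
862 hashes to 4; 4 taken => place at 5.
799 hashes to 6; slot 6 is free => place at 6.
979 hashes to 4; 4,5 taken => place at 8.
Table: [-, -, 483, -, 121, 862, 799, -, 979, -, -, -, -]

8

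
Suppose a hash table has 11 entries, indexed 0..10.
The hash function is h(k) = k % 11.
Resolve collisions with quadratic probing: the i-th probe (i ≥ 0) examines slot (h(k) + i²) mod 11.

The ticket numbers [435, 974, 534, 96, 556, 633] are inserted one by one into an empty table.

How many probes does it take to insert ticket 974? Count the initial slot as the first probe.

2

435 hashes to 6; slot 6 is free => place at 6.
974 hashes to 6; 6 taken => place at 7.
534 hashes to 6; 6,7 taken => place at 10.
96 hashes to 8; slot 8 is free => place at 8.
556 hashes to 6; 6,7,10 taken => place at 4.
633 hashes to 6; 6,7,10,4 taken => place at 0.
Table: [633, —, —, —, 556, —, 435, 974, 96, —, 534]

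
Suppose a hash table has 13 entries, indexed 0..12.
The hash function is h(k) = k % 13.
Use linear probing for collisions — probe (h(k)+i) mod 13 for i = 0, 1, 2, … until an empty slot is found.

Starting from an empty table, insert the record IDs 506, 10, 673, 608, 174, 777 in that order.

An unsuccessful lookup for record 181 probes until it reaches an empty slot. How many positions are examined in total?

4

Insert 506: h=12, slot 12 empty -> index 12.
Insert 10: h=10, slot 10 empty -> index 10.
Insert 673: h=10, slot 10 occupied -> index 11.
Insert 608: h=10, slots 10,11,12 occupied -> index 0.
Insert 174: h=5, slot 5 empty -> index 5.
Insert 777: h=10, slots 10,11,12,0 occupied -> index 1.
Table: [608, 777, ., ., ., 174, ., ., ., ., 10, 673, 506]
Lookup 181: h=12, probe 12,0,1,2 → slot 2 empty, not found.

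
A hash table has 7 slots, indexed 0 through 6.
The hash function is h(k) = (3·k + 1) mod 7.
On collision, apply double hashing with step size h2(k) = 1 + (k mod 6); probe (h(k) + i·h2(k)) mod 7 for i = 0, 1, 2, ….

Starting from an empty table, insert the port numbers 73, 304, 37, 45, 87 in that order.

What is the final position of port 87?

5

Insert 73: h=3, slot 3 empty → index 3.
Insert 304: h=3, h2=5, slot 3 occupied → index 1.
Insert 37: h=0, slot 0 empty → index 0.
Insert 45: h=3, h2=4, slots 3,0 occupied → index 4.
Insert 87: h=3, h2=4, slots 3,0,4,1 occupied → index 5.
Table: [37, 304, —, 73, 45, 87, —]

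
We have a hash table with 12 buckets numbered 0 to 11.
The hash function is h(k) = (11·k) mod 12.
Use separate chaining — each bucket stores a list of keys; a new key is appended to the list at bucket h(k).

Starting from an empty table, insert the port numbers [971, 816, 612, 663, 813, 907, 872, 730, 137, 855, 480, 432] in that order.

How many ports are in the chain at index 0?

Insert 971: h=1, bucket 1 empty → new chain.
Insert 816: h=0, bucket 0 empty → new chain.
Insert 612: h=0, bucket 0 nonempty → append to chain.
Insert 663: h=9, bucket 9 empty → new chain.
Insert 813: h=3, bucket 3 empty → new chain.
Insert 907: h=5, bucket 5 empty → new chain.
Insert 872: h=4, bucket 4 empty → new chain.
Insert 730: h=2, bucket 2 empty → new chain.
Insert 137: h=7, bucket 7 empty → new chain.
Insert 855: h=9, bucket 9 nonempty → append to chain.
Insert 480: h=0, bucket 0 nonempty → append to chain.
Insert 432: h=0, bucket 0 nonempty → append to chain.
Final buckets:
0: 816 -> 612 -> 480 -> 432
1: 971
2: 730
3: 813
4: 872
5: 907
6: ∅
7: 137
8: ∅
9: 663 -> 855
10: ∅
11: ∅

4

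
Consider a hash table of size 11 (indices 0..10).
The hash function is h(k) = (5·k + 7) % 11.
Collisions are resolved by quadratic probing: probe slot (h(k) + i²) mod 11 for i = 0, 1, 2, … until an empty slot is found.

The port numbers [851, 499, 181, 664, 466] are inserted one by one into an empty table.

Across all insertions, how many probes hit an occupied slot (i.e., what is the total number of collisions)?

851 hashes to 5; slot 5 is free → place at 5.
499 hashes to 5; 5 taken → place at 6.
181 hashes to 10; slot 10 is free → place at 10.
664 hashes to 5; 5,6 taken → place at 9.
466 hashes to 5; 5,6,9 taken → place at 3.
Table: [., ., ., 466, ., 851, 499, ., ., 664, 181]

6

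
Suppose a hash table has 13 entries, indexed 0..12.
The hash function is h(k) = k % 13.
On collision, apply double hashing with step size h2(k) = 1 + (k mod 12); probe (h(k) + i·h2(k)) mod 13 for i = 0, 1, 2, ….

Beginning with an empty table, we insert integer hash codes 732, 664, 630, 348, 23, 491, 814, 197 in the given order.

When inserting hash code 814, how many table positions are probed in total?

Insert 732: h=4, slot 4 empty -> index 4.
Insert 664: h=1, slot 1 empty -> index 1.
Insert 630: h=6, slot 6 empty -> index 6.
Insert 348: h=10, slot 10 empty -> index 10.
Insert 23: h=10, h2=12, slot 10 occupied -> index 9.
Insert 491: h=10, h2=12, slots 10,9 occupied -> index 8.
Insert 814: h=8, h2=11, slots 8,6,4 occupied -> index 2.
Insert 197: h=2, h2=6, slots 2,8,1 occupied -> index 7.
Table: [∅, 664, 814, ∅, 732, ∅, 630, 197, 491, 23, 348, ∅, ∅]

4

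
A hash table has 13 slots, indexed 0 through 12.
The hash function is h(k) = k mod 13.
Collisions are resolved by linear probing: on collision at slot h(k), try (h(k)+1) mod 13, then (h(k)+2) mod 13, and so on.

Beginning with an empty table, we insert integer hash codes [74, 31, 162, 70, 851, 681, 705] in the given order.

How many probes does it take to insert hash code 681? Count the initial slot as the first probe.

Insert 74: h=9, slot 9 empty → index 9.
Insert 31: h=5, slot 5 empty → index 5.
Insert 162: h=6, slot 6 empty → index 6.
Insert 70: h=5, slots 5,6 occupied → index 7.
Insert 851: h=6, slots 6,7 occupied → index 8.
Insert 681: h=5, slots 5,6,7,8,9 occupied → index 10.
Insert 705: h=3, slot 3 empty → index 3.
Table: [_, _, _, 705, _, 31, 162, 70, 851, 74, 681, _, _]

6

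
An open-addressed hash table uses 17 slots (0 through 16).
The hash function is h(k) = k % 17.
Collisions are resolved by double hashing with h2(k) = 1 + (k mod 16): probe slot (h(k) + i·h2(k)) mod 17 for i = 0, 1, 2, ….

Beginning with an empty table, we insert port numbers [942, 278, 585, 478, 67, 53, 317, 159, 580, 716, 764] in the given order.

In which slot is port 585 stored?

Insert 942: h=7, slot 7 empty -> index 7.
Insert 278: h=6, slot 6 empty -> index 6.
Insert 585: h=7, h2=10, slot 7 occupied -> index 0.
Insert 478: h=2, slot 2 empty -> index 2.
Insert 67: h=16, slot 16 empty -> index 16.
Insert 53: h=2, h2=6, slot 2 occupied -> index 8.
Insert 317: h=11, slot 11 empty -> index 11.
Insert 159: h=6, h2=16, slot 6 occupied -> index 5.
Insert 580: h=2, h2=5, slots 2,7 occupied -> index 12.
Insert 716: h=2, h2=13, slot 2 occupied -> index 15.
Insert 764: h=16, h2=13, slots 16,12,8 occupied -> index 4.
Table: [585, —, 478, —, 764, 159, 278, 942, 53, —, —, 317, 580, —, —, 716, 67]

0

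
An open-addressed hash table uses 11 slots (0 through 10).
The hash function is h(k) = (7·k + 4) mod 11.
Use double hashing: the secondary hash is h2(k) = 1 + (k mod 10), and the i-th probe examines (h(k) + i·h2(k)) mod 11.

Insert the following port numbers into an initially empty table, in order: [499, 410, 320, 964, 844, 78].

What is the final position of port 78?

Insert 499: h=10, slot 10 empty → index 10.
Insert 410: h=3, slot 3 empty → index 3.
Insert 320: h=0, slot 0 empty → index 0.
Insert 964: h=9, slot 9 empty → index 9.
Insert 844: h=5, slot 5 empty → index 5.
Insert 78: h=0, h2=9, slots 0,9 occupied → index 7.
Table: [320, ∅, ∅, 410, ∅, 844, ∅, 78, ∅, 964, 499]

7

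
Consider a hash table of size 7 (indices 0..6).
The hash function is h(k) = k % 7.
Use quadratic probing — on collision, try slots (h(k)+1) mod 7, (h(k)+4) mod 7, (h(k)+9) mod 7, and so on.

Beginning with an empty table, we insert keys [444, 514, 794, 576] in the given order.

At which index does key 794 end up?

0

Insert 444: h=3, slot 3 empty => index 3.
Insert 514: h=3, slot 3 occupied => index 4.
Insert 794: h=3, slots 3,4 occupied => index 0.
Insert 576: h=2, slot 2 empty => index 2.
Table: [794, —, 576, 444, 514, —, —]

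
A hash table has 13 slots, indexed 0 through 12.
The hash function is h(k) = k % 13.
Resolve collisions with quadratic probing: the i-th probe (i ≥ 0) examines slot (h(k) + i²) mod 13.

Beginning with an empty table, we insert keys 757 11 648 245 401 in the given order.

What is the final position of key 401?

7

Insert 757: h=3, slot 3 empty → index 3.
Insert 11: h=11, slot 11 empty → index 11.
Insert 648: h=11, slot 11 occupied → index 12.
Insert 245: h=11, slots 11,12 occupied → index 2.
Insert 401: h=11, slots 11,12,2 occupied → index 7.
Table: [., ., 245, 757, ., ., ., 401, ., ., ., 11, 648]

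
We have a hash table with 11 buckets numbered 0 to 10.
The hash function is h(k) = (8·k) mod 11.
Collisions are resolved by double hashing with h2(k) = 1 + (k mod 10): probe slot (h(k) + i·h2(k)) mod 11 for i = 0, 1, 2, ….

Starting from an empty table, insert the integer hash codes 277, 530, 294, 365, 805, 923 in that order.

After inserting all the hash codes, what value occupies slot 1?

277: h=5 -> slot 5
530: h=5, h2=1, probe 5,6 -> slot 6
294: h=9 -> slot 9
365: h=5, h2=6, probe 5,0 -> slot 0
805: h=5, h2=6, probe 5,0,6,1 -> slot 1
923: h=3 -> slot 3
Table: [365, 805, —, 923, —, 277, 530, —, —, 294, —]

805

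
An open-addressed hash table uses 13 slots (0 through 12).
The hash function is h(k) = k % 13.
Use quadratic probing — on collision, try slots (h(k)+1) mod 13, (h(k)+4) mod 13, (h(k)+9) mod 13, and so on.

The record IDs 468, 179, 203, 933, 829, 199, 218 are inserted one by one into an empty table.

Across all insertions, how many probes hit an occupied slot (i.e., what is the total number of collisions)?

6

468 hashes to 0; slot 0 is free → place at 0.
179 hashes to 10; slot 10 is free → place at 10.
203 hashes to 8; slot 8 is free → place at 8.
933 hashes to 10; 10 taken → place at 11.
829 hashes to 10; 10,11 taken → place at 1.
199 hashes to 4; slot 4 is free → place at 4.
218 hashes to 10; 10,11,1 taken → place at 6.
Table: [468, 829, ., ., 199, ., 218, ., 203, ., 179, 933, .]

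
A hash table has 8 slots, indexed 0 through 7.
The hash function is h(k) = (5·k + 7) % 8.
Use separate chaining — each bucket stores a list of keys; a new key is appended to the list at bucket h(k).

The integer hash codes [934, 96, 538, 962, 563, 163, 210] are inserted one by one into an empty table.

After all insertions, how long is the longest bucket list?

Insert 934: h=5, bucket 5 empty -> new chain.
Insert 96: h=7, bucket 7 empty -> new chain.
Insert 538: h=1, bucket 1 empty -> new chain.
Insert 962: h=1, bucket 1 nonempty -> append to chain.
Insert 563: h=6, bucket 6 empty -> new chain.
Insert 163: h=6, bucket 6 nonempty -> append to chain.
Insert 210: h=1, bucket 1 nonempty -> append to chain.
Final buckets:
0: .
1: 538 -> 962 -> 210
2: .
3: .
4: .
5: 934
6: 563 -> 163
7: 96

3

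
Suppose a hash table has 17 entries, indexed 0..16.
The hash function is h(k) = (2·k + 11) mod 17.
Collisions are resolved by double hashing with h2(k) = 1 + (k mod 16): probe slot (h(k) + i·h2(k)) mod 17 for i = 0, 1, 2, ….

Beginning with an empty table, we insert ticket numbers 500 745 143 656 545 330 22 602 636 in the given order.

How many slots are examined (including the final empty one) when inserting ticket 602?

Insert 500: h=8, slot 8 empty => index 8.
Insert 745: h=5, slot 5 empty => index 5.
Insert 143: h=8, h2=16, slot 8 occupied => index 7.
Insert 656: h=14, slot 14 empty => index 14.
Insert 545: h=13, slot 13 empty => index 13.
Insert 330: h=8, h2=11, slot 8 occupied => index 2.
Insert 22: h=4, slot 4 empty => index 4.
Insert 602: h=8, h2=11, slots 8,2,13,7 occupied => index 1.
Insert 636: h=8, h2=13, slots 8,4 occupied => index 0.
Table: [636, 602, 330, —, 22, 745, —, 143, 500, —, —, —, —, 545, 656, —, —]

5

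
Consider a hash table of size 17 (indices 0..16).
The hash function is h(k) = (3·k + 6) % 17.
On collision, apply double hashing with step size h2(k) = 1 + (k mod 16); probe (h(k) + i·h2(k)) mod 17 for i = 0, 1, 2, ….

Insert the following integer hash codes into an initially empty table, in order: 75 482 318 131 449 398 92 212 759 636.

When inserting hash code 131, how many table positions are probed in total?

2

75: h=10 => slot 10
482: h=7 => slot 7
318: h=8 => slot 8
131: h=8, h2=4, probe 8,12 => slot 12
449: h=10, h2=2, probe 10,12,14 => slot 14
398: h=10, h2=15, probe 10,8,6 => slot 6
92: h=10, h2=13, probe 10,6,2 => slot 2
212: h=13 => slot 13
759: h=5 => slot 5
636: h=10, h2=13, probe 10,6,2,15 => slot 15
Table: [—, —, 92, —, —, 759, 398, 482, 318, —, 75, —, 131, 212, 449, 636, —]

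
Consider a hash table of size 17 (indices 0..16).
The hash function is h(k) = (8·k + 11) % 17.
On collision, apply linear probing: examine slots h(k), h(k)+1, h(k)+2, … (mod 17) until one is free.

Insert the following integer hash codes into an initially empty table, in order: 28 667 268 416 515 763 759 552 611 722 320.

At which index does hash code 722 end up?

10

28 hashes to 14; slot 14 is free => place at 14.
667 hashes to 9; slot 9 is free => place at 9.
268 hashes to 13; slot 13 is free => place at 13.
416 hashes to 7; slot 7 is free => place at 7.
515 hashes to 0; slot 0 is free => place at 0.
763 hashes to 12; slot 12 is free => place at 12.
759 hashes to 14; 14 taken => place at 15.
552 hashes to 7; 7 taken => place at 8.
611 hashes to 3; slot 3 is free => place at 3.
722 hashes to 7; 7,8,9 taken => place at 10.
320 hashes to 4; slot 4 is free => place at 4.
Table: [515, ∅, ∅, 611, 320, ∅, ∅, 416, 552, 667, 722, ∅, 763, 268, 28, 759, ∅]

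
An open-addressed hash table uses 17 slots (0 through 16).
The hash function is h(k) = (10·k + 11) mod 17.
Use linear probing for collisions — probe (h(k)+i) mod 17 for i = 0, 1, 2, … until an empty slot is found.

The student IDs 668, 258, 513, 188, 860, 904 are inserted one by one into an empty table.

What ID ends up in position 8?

Insert 668: h=10, slot 10 empty -> index 10.
Insert 258: h=7, slot 7 empty -> index 7.
Insert 513: h=7, slot 7 occupied -> index 8.
Insert 188: h=4, slot 4 empty -> index 4.
Insert 860: h=9, slot 9 empty -> index 9.
Insert 904: h=7, slots 7,8,9,10 occupied -> index 11.
Table: [_, _, _, _, 188, _, _, 258, 513, 860, 668, 904, _, _, _, _, _]

513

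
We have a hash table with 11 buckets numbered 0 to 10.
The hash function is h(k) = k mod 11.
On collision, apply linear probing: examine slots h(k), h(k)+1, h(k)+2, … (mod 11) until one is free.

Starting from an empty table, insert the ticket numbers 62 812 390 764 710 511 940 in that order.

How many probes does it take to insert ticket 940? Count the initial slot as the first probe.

Insert 62: h=7, slot 7 empty → index 7.
Insert 812: h=9, slot 9 empty → index 9.
Insert 390: h=5, slot 5 empty → index 5.
Insert 764: h=5, slot 5 occupied → index 6.
Insert 710: h=6, slots 6,7 occupied → index 8.
Insert 511: h=5, slots 5,6,7,8,9 occupied → index 10.
Insert 940: h=5, slots 5,6,7,8,9,10 occupied → index 0.
Table: [940, —, —, —, —, 390, 764, 62, 710, 812, 511]

7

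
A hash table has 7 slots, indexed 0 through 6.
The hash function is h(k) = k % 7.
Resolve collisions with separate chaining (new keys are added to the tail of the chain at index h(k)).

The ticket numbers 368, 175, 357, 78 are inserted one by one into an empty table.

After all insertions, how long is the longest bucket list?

2

Insert 368: h=4, bucket 4 empty → new chain.
Insert 175: h=0, bucket 0 empty → new chain.
Insert 357: h=0, bucket 0 nonempty → append to chain.
Insert 78: h=1, bucket 1 empty → new chain.
Final buckets:
0: 175 -> 357
1: 78
2: _
3: _
4: 368
5: _
6: _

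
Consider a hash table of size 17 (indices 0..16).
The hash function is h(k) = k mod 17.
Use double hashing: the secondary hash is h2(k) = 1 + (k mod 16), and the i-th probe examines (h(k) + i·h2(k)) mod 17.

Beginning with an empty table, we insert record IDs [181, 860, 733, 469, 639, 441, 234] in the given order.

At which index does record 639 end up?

9

Insert 181: h=11, slot 11 empty => index 11.
Insert 860: h=10, slot 10 empty => index 10.
Insert 733: h=2, slot 2 empty => index 2.
Insert 469: h=10, h2=6, slot 10 occupied => index 16.
Insert 639: h=10, h2=16, slot 10 occupied => index 9.
Insert 441: h=16, h2=10, slots 16,9,2 occupied => index 12.
Insert 234: h=13, slot 13 empty => index 13.
Table: [., ., 733, ., ., ., ., ., ., 639, 860, 181, 441, 234, ., ., 469]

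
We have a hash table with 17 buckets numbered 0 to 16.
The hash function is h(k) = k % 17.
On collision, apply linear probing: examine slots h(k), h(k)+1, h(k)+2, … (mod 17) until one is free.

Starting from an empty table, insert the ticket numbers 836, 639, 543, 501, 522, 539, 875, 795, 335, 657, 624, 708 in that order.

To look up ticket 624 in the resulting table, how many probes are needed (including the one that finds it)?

Insert 836: h=3, slot 3 empty => index 3.
Insert 639: h=10, slot 10 empty => index 10.
Insert 543: h=16, slot 16 empty => index 16.
Insert 501: h=8, slot 8 empty => index 8.
Insert 522: h=12, slot 12 empty => index 12.
Insert 539: h=12, slot 12 occupied => index 13.
Insert 875: h=8, slot 8 occupied => index 9.
Insert 795: h=13, slot 13 occupied => index 14.
Insert 335: h=12, slots 12,13,14 occupied => index 15.
Insert 657: h=11, slot 11 empty => index 11.
Insert 624: h=12, slots 12,13,14,15,16 occupied => index 0.
Insert 708: h=11, slots 11,12,13,14,15,16,0 occupied => index 1.
Table: [624, 708, ∅, 836, ∅, ∅, ∅, ∅, 501, 875, 639, 657, 522, 539, 795, 335, 543]
Lookup 624: h=12, probe 12,13,14,15,16,0 → found at 0.

6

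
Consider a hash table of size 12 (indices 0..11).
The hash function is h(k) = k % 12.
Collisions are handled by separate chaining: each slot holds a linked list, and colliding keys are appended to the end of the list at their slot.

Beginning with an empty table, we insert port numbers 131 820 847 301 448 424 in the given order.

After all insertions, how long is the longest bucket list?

3

131 → bucket 11
820 → bucket 4
847 → bucket 7
301 → bucket 1
448 → bucket 4 (collision)
424 → bucket 4 (collision)
Final buckets:
0: ∅
1: 301
2: ∅
3: ∅
4: 820 -> 448 -> 424
5: ∅
6: ∅
7: 847
8: ∅
9: ∅
10: ∅
11: 131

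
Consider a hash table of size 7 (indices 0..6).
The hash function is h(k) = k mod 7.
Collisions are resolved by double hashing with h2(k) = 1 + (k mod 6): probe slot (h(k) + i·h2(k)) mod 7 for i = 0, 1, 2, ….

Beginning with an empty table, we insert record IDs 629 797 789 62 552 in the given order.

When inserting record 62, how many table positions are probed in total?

629 hashes to 6; slot 6 is free → place at 6.
797 hashes to 6, h2=6; 6 taken → place at 5.
789 hashes to 5, h2=4; 5 taken → place at 2.
62 hashes to 6, h2=3; 6,2,5 taken → place at 1.
552 hashes to 6, h2=1; 6 taken → place at 0.
Table: [552, 62, 789, ∅, ∅, 797, 629]

4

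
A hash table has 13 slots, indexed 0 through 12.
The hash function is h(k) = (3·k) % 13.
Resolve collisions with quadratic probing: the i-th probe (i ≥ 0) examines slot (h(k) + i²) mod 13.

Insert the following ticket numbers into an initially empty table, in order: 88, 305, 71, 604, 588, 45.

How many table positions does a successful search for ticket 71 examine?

88 hashes to 4; slot 4 is free → place at 4.
305 hashes to 5; slot 5 is free → place at 5.
71 hashes to 5; 5 taken → place at 6.
604 hashes to 5; 5,6 taken → place at 9.
588 hashes to 9; 9 taken → place at 10.
45 hashes to 5; 5,6,9 taken → place at 1.
Table: [∅, 45, ∅, ∅, 88, 305, 71, ∅, ∅, 604, 588, ∅, ∅]
Lookup 71: h=5, probe 5,6 → found at 6.

2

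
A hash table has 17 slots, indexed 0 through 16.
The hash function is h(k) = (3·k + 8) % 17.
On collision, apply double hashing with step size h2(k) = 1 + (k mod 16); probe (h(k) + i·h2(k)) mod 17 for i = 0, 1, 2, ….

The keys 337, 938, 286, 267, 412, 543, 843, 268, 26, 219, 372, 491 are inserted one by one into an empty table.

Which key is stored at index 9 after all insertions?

Insert 337: h=16, slot 16 empty -> index 16.
Insert 938: h=0, slot 0 empty -> index 0.
Insert 286: h=16, h2=15, slot 16 occupied -> index 14.
Insert 267: h=10, slot 10 empty -> index 10.
Insert 412: h=3, slot 3 empty -> index 3.
Insert 543: h=5, slot 5 empty -> index 5.
Insert 843: h=4, slot 4 empty -> index 4.
Insert 268: h=13, slot 13 empty -> index 13.
Insert 26: h=1, slot 1 empty -> index 1.
Insert 219: h=2, slot 2 empty -> index 2.
Insert 372: h=2, h2=5, slot 2 occupied -> index 7.
Insert 491: h=2, h2=12, slots 2,14 occupied -> index 9.
Table: [938, 26, 219, 412, 843, 543, _, 372, _, 491, 267, _, _, 268, 286, _, 337]

491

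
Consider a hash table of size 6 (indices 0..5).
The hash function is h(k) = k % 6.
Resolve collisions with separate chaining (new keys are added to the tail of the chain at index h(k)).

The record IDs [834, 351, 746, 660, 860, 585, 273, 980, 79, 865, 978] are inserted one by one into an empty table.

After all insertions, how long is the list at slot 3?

3

834 → bucket 0
351 → bucket 3
746 → bucket 2
660 → bucket 0 (collision)
860 → bucket 2 (collision)
585 → bucket 3 (collision)
273 → bucket 3 (collision)
980 → bucket 2 (collision)
79 → bucket 1
865 → bucket 1 (collision)
978 → bucket 0 (collision)
Final buckets:
0: 834 -> 660 -> 978
1: 79 -> 865
2: 746 -> 860 -> 980
3: 351 -> 585 -> 273
4: .
5: .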